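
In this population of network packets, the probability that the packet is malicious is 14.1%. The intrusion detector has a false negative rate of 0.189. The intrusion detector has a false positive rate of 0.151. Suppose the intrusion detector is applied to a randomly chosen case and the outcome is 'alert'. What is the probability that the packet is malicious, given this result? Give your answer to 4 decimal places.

P(H | E) ≈ 0.4685

Write H for 'the packet is malicious'. Prior odds H:¬H = 0.141/0.859 = 0.16414. For the 'alert' outcome, the likelihood ratio is 0.811/0.151 = 5.3709.
Posterior odds = 0.16414 × 5.3709 = 0.88160, so P(H|E) = 0.88160/(1+0.88160) = 0.4685.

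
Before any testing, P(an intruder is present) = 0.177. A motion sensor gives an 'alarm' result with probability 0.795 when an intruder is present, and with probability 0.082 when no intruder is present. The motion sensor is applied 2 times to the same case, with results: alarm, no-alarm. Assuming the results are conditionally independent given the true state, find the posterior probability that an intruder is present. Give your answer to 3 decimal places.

Posterior P(H) ≈ 0.318

With H the event that an intruder is present, the joint likelihood of the observed sequence is P(data|H) = 0.795·0.205 = 0.16298 and P(data|¬H) = 0.082·0.918 = 0.075276.
Bayes: P(H|data) = 0.177·0.16298 / (0.177·0.16298 + 0.823·0.075276) = 0.028847/0.090799 = 0.3177.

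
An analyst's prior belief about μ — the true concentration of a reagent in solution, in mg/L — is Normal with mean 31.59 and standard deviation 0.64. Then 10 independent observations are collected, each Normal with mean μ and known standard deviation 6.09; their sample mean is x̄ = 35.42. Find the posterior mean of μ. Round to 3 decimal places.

Posterior mean ≈ 31.971

Prior precision 1/τ₀² = 1/0.64² = 2.44141; data precision n/σ² = 10/6.09² = 0.269628.
Posterior precision = 2.44141 + 0.269628 = 2.71103.
Posterior mean = (2.44141·31.59 + 0.269628·35.42) / 2.71103 = 31.971.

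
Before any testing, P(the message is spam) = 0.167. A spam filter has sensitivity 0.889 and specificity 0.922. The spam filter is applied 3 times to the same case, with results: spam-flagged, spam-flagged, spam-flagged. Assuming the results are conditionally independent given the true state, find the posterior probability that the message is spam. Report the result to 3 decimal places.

Posterior P(H) ≈ 0.997

With H the event that the message is spam, the joint likelihood of the observed sequence is P(data|H) = 0.889·0.889·0.889 = 0.70260 and P(data|¬H) = 0.078·0.078·0.078 = 0.00047455.
Bayes: P(H|data) = 0.167·0.70260 / (0.167·0.70260 + 0.833·0.00047455) = 0.11733/0.11773 = 0.9966.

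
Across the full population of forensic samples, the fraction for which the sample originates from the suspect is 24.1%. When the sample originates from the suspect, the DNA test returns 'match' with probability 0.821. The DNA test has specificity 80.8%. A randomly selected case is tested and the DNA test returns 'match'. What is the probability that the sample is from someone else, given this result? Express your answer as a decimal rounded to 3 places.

Let H be the event that the sample originates from the suspect. P(H) = 0.241, so P(¬H) = 0.759. With E the 'match' result, P(E|H) = 0.821 and P(E|¬H) = 0.192.
P(E) = 0.821·0.241 + 0.192·0.759 = 0.19786 + 0.14573 = 0.34359.
By Bayes' theorem, P(H|E) = 0.19786 / 0.34359 = 0.576. Hence P(¬H|E) = 1 − 0.576 = 0.424.

P(¬H | E) ≈ 0.424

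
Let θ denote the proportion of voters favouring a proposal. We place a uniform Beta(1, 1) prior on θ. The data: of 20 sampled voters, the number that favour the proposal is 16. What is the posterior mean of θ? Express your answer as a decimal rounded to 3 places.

Posterior mean ≈ 0.773

The binomial likelihood is conjugate to the Beta prior: with 16 successes and 4 failures, the posterior is Beta(1+16, 1+4) = Beta(17, 5).
E[θ | data] = 17/(17+5) = 0.773.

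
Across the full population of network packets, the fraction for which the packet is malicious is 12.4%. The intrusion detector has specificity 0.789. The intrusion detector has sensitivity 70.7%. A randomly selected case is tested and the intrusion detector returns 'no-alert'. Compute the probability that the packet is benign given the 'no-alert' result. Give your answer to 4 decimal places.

P(¬H | E) ≈ 0.9501

Write H for 'the packet is malicious'. Prior odds H:¬H = 0.124/0.876 = 0.14155. For the 'no-alert' outcome, the likelihood ratio is 0.293/0.789 = 0.37136.
Posterior odds = 0.14155 × 0.37136 = 0.052566, so P(H|E) = 0.052566/(1+0.052566) = 0.0499. Then P(¬H|E) = 1 − 0.0499 = 0.9501.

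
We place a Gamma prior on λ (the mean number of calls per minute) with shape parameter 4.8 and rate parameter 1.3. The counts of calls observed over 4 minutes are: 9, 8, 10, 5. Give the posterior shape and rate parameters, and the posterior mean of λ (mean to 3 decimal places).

The Poisson likelihood adds the total count to the shape and the number of exposure periods to the rate. Here ∑xᵢ = 32 and n = 4, so shape 4.8→36.8 and rate 1.3→5.3.
E[λ | data] = 36.8/5.3 = 6.943.

Posterior: Gamma(shape=36.8, rate=5.3); mean ≈ 6.943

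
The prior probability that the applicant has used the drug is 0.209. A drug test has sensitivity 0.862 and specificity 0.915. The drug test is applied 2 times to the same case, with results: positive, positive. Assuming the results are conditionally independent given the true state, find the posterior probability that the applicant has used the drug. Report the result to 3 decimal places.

Posterior P(H) ≈ 0.965

Let H be the event that the applicant has used the drug; start with P(H) = 0.209. P('positive'|H) = 0.862, P('positive'|¬H) = 0.085.
Update on result 1 ('positive'): P(H) ← 0.862·0.2090 / (0.862·0.2090 + 0.085·0.7910) = 0.18016/0.24739 = 0.7282.
Update on result 2 ('positive'): P(H) ← 0.862·0.7282 / (0.862·0.7282 + 0.085·0.2718) = 0.62773/0.65083 = 0.9645.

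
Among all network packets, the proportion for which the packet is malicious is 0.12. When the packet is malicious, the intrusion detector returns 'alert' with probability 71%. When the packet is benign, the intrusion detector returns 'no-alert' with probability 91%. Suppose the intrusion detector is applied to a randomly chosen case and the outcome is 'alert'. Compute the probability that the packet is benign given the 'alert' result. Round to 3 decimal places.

Let H be the event that the packet is malicious. P(H) = 0.12, so P(¬H) = 0.88. With E the 'alert' result, P(E|H) = 0.71 and P(E|¬H) = 0.09.
P(E) = 0.71·0.12 + 0.09·0.88 = 0.085200 + 0.079200 = 0.16440.
By Bayes' theorem, P(H|E) = 0.085200 / 0.16440 = 0.518. Hence P(¬H|E) = 1 − 0.518 = 0.482.

P(¬H | E) ≈ 0.482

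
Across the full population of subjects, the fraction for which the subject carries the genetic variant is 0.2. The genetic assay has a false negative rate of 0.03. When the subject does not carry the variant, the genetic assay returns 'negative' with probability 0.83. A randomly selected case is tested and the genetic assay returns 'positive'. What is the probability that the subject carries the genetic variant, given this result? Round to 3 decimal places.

P(H | E) ≈ 0.588

Write H for 'the subject carries the genetic variant'. Prior odds H:¬H = 0.2/0.8 = 0.25000. For the 'positive' outcome, the likelihood ratio is 0.97/0.17 = 5.7059.
Posterior odds = 0.25000 × 5.7059 = 1.4265, so P(H|E) = 1.4265/(1+1.4265) = 0.588.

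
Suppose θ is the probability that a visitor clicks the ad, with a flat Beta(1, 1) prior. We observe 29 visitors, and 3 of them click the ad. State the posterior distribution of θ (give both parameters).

The binomial likelihood is conjugate to the Beta prior: with 3 successes and 26 failures, the posterior is Beta(1+3, 1+26) = Beta(4, 27).

Posterior: Beta(4, 27)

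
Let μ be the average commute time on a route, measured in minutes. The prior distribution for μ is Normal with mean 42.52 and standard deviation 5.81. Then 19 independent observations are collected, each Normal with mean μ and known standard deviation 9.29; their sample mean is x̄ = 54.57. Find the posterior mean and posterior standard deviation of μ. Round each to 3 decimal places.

With known σ, the Normal prior is conjugate. Weight on the data is w = (n/σ²)/(n/σ² + 1/τ₀²) = 0.220152/(0.220152+0.0296243) = 0.88140.
Posterior mean = w·x̄ + (1−w)·μ₀ = 0.88140·54.57 + 0.11860·42.52 = 53.141. Posterior variance = 1/(0.220152+0.0296243) = 4.00359, so SD = 2.001.

Posterior mean ≈ 53.141; posterior SD ≈ 2.001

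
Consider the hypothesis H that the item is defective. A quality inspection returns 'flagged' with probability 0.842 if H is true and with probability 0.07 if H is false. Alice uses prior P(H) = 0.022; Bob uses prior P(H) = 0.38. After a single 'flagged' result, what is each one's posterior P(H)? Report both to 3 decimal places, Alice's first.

Alice: 0.213; Bob: 0.881

P('+'|H) = 0.842, P('+'|¬H) = 0.07.
Alice: numerator 0.842·0.022 = 0.018524; evidence = 0.018524+0.07·0.978 = 0.086984; posterior = 0.213.
Bob: numerator 0.842·0.38 = 0.31996; evidence = 0.31996+0.07·0.62 = 0.36336; posterior = 0.881.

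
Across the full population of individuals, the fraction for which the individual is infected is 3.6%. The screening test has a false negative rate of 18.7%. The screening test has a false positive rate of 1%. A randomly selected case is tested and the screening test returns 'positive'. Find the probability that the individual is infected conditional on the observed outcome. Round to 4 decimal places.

P(H | E) ≈ 0.7522

Write H for 'the individual is infected'. Prior odds H:¬H = 0.036/0.964 = 0.037344. For the 'positive' outcome, the likelihood ratio is 0.813/0.01 = 81.300.
Posterior odds = 0.037344 × 81.300 = 3.0361, so P(H|E) = 3.0361/(1+3.0361) = 0.7522.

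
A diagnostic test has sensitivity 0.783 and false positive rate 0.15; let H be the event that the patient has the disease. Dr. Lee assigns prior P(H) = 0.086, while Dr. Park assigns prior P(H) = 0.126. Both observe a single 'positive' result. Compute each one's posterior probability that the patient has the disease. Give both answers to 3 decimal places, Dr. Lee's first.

Dr. Lee: 0.329; Dr. Park: 0.429

P('+'|H) = 0.783, P('+'|¬H) = 0.15.
Dr. Lee: numerator 0.783·0.086 = 0.067338; evidence = 0.067338+0.15·0.914 = 0.20444; posterior = 0.329.
Dr. Park: numerator 0.783·0.126 = 0.098658; evidence = 0.098658+0.15·0.874 = 0.22976; posterior = 0.429.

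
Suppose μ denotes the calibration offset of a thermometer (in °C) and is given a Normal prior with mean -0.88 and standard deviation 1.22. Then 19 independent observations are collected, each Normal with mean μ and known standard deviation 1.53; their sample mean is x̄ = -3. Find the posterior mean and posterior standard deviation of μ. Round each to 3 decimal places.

Posterior mean ≈ -2.838; posterior SD ≈ 0.337

With known σ, the Normal prior is conjugate. Weight on the data is w = (n/σ²)/(n/σ² + 1/τ₀²) = 8.11654/(8.11654+0.671862) = 0.92355.
Posterior mean = w·x̄ + (1−w)·μ₀ = 0.92355·-3 + 0.076449·-0.88 = -2.838. Posterior variance = 1/(8.11654+0.671862) = 0.113786, so SD = 0.337.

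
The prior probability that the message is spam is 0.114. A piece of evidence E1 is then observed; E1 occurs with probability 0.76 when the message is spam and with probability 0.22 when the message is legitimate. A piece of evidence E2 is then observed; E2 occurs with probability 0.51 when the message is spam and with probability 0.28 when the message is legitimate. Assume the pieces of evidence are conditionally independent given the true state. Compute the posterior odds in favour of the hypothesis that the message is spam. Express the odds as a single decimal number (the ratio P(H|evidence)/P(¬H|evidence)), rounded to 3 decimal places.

Prior odds = 0.114/(1−0.114) = 0.12867.
Likelihood ratio for E1 = 0.76/0.22 = 3.4545.
Likelihood ratio for E2 = 0.51/0.28 = 1.8214.
Posterior odds = prior odds × LR₁ × LR₂ = 0.80961.

Posterior odds ≈ 0.810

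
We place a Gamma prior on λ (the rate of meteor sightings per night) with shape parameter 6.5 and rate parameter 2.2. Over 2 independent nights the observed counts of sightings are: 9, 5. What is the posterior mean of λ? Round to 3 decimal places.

Total count ∑xᵢ = 14 over n = 2 nights.
Gamma is conjugate to the Poisson likelihood: posterior is Gamma(shape = 6.5+14 = 20.5, rate = 2.2+2 = 4.2).
E[λ | data] = 20.5/4.2 = 4.881.

Posterior mean ≈ 4.881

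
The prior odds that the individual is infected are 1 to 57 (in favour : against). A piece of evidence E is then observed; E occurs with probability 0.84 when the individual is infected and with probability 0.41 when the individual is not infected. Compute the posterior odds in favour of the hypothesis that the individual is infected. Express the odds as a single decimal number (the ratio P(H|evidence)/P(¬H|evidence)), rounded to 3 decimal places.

Prior odds = 1/57 = 0.017544.
Likelihood ratio for E = 0.84/0.41 = 2.0488.
Posterior odds = prior odds × LR = 0.035944.

Posterior odds ≈ 0.036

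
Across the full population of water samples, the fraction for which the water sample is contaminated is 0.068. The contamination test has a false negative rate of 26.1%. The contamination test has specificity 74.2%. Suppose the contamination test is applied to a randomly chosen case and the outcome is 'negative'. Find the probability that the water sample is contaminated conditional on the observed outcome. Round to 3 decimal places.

P(H | E) ≈ 0.025

Write H for 'the water sample is contaminated'. Prior odds H:¬H = 0.068/0.932 = 0.072961. For the 'negative' outcome, the likelihood ratio is 0.261/0.742 = 0.35175.
Posterior odds = 0.072961 × 0.35175 = 0.025664, so P(H|E) = 0.025664/(1+0.025664) = 0.025.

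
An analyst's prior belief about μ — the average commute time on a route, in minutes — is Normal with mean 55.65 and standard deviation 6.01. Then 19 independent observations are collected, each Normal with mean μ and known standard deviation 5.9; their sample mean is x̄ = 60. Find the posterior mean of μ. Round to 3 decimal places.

With known σ, the Normal prior is conjugate. Weight on the data is w = (n/σ²)/(n/σ² + 1/τ₀²) = 0.545820/(0.545820+0.0276854) = 0.95173.
Posterior mean = w·x̄ + (1−w)·μ₀ = 0.95173·60 + 0.048274·55.65 = 59.790.

Posterior mean ≈ 59.790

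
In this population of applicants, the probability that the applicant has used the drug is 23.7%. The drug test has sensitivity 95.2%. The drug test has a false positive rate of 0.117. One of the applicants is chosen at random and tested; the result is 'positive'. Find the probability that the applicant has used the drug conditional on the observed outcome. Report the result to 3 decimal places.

P(H | E) ≈ 0.717

Write H for 'the applicant has used the drug'. Prior odds H:¬H = 0.237/0.763 = 0.31062. For the 'positive' outcome, the likelihood ratio is 0.952/0.117 = 8.1368.
Posterior odds = 0.31062 × 8.1368 = 2.5274, so P(H|E) = 2.5274/(1+2.5274) = 0.717.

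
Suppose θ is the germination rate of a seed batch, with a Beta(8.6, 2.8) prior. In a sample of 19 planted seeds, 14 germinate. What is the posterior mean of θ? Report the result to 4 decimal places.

Posterior mean ≈ 0.7434

Observing 14 successes and 5 failures updates Beta(8.6, 2.8) by adding the success and failure counts to the two shape parameters: α = 8.6+14 = 22.6, β = 2.8+5 = 7.8.
E[θ | data] = 22.6/(22.6+7.8) = 0.7434.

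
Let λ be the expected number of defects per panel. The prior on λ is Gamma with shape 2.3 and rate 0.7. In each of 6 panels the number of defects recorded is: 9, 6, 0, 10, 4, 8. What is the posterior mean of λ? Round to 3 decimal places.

Total count ∑xᵢ = 37 over n = 6 panels.
Gamma is conjugate to the Poisson likelihood: posterior is Gamma(shape = 2.3+37 = 39.3, rate = 0.7+6 = 6.7).
E[λ | data] = 39.3/6.7 = 5.866.

Posterior mean ≈ 5.866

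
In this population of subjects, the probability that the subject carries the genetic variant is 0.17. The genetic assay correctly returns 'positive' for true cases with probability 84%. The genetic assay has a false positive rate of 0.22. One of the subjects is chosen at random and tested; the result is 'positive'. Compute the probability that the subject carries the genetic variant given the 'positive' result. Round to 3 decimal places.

Write H for 'the subject carries the genetic variant'. Prior odds H:¬H = 0.17/0.83 = 0.20482. For the 'positive' outcome, the likelihood ratio is 0.84/0.22 = 3.8182.
Posterior odds = 0.20482 × 3.8182 = 0.78204, so P(H|E) = 0.78204/(1+0.78204) = 0.439.

P(H | E) ≈ 0.439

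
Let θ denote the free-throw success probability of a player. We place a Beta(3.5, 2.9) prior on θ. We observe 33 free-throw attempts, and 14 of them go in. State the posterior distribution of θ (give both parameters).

Posterior: Beta(17.5, 21.9)

Observing 14 successes and 19 failures updates Beta(3.5, 2.9) by adding the success and failure counts to the two shape parameters: α = 3.5+14 = 17.5, β = 2.9+19 = 21.9.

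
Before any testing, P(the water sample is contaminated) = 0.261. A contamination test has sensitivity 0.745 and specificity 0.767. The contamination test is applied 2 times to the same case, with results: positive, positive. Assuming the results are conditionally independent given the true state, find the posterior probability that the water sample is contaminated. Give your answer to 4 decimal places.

With H the event that the water sample is contaminated, the joint likelihood of the observed sequence is P(data|H) = 0.745·0.745 = 0.55502 and P(data|¬H) = 0.233·0.233 = 0.054289.
Bayes: P(H|data) = 0.261·0.55502 / (0.261·0.55502 + 0.739·0.054289) = 0.14486/0.18498 = 0.7831.

Posterior P(H) ≈ 0.7831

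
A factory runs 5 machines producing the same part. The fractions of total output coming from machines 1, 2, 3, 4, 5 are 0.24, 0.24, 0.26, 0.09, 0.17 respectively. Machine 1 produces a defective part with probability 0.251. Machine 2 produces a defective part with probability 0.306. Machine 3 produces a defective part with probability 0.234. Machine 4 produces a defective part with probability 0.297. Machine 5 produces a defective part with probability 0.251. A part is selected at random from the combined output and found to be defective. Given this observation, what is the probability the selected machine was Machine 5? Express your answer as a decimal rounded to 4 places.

Posterior probability ≈ 0.1617

Tabulate prior·likelihood by source: [1] prior 0.24, lik 0.251, product 0.06024; [2] prior 0.24, lik 0.306, product 0.07344; [3] prior 0.26, lik 0.234, product 0.06084; [4] prior 0.09, lik 0.297, product 0.02673; [5] prior 0.17, lik 0.251, product 0.04267.
Normalizing constant = 0.26392; the posterior for Machine 5 is its product over the sum, 0.04267/0.26392 = 0.1617.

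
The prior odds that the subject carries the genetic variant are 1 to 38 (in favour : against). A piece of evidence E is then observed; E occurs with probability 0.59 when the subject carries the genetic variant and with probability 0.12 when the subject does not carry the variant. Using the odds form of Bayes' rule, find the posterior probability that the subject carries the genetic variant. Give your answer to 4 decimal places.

Prior odds = 1/38 = 0.026316. In log-odds, ln(0.026316) = -3.6376.
Add log likelihood ratio: ln(4.9167) = 1.5926.
Posterior log-odds = -2.0450, so posterior odds = exp(-2.0450) = 0.12939. Converting, P(H|E) = 0.12939/1.1294 = 0.1146.

Posterior probability ≈ 0.1146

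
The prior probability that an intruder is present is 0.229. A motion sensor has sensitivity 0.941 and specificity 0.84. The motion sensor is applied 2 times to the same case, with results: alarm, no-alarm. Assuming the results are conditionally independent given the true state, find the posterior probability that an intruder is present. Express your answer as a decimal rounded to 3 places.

Let H be the event that an intruder is present; start with P(H) = 0.229. P('alarm'|H) = 0.941, P('alarm'|¬H) = 0.16.
Update on result 1 ('alarm'): P(H) ← 0.941·0.2290 / (0.941·0.2290 + 0.16·0.7710) = 0.21549/0.33885 = 0.6359.
Update on result 2 ('no-alarm'): P(H) ← 0.059·0.6359 / (0.059·0.6359 + 0.84·0.3641) = 0.037521/0.34333 = 0.1093.

Posterior P(H) ≈ 0.109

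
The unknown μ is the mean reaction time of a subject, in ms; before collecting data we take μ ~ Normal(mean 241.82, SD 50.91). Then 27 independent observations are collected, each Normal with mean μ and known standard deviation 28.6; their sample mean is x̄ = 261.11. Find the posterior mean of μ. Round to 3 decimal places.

Prior precision 1/τ₀² = 1/50.91² = 0.00038583; data precision n/σ² = 27/28.6² = 0.0330089.
Posterior precision = 0.00038583 + 0.0330089 = 0.0333948.
Posterior mean = (0.00038583·241.82 + 0.0330089·261.11) / 0.0333948 = 260.887.

Posterior mean ≈ 260.887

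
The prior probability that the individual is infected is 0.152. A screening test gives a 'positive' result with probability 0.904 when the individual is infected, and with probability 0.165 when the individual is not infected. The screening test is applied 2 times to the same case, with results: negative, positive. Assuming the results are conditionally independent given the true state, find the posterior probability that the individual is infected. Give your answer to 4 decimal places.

Posterior P(H) ≈ 0.1015

With H the event that the individual is infected, the joint likelihood of the observed sequence is P(data|H) = 0.096·0.904 = 0.086784 and P(data|¬H) = 0.835·0.165 = 0.13778.
Bayes: P(H|data) = 0.152·0.086784 / (0.152·0.086784 + 0.848·0.13778) = 0.013191/0.13002 = 0.1015.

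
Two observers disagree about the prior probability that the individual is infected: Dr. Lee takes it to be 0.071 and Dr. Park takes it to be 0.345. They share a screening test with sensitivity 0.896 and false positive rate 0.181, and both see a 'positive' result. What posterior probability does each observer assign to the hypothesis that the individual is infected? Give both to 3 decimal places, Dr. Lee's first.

P('+'|H) = 0.896, P('+'|¬H) = 0.181.
Dr. Lee: numerator 0.896·0.071 = 0.063616; evidence = 0.063616+0.181·0.929 = 0.23176; posterior = 0.274.
Dr. Park: numerator 0.896·0.345 = 0.30912; evidence = 0.30912+0.181·0.655 = 0.42768; posterior = 0.723.

Dr. Lee: 0.274; Dr. Park: 0.723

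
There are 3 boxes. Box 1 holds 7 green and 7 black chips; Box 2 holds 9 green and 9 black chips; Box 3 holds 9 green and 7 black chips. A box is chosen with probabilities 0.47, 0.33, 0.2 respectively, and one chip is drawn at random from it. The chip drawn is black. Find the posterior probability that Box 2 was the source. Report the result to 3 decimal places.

Tabulate prior·likelihood by source: [1] prior 0.47, lik 0.5, product 0.2350; [2] prior 0.33, lik 0.5, product 0.1650; [3] prior 0.2, lik 0.4375, product 0.08750.
Normalizing constant = 0.48750; the posterior for Box 2 is its product over the sum, 0.1650/0.48750 = 0.338.

Posterior probability ≈ 0.338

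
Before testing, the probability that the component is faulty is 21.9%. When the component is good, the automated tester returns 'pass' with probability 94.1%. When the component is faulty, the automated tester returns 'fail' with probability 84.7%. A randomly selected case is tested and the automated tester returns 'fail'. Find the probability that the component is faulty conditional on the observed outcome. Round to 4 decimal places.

Write H for 'the component is faulty'. Prior odds H:¬H = 0.219/0.781 = 0.28041. For the 'fail' outcome, the likelihood ratio is 0.847/0.059 = 14.356.
Posterior odds = 0.28041 × 14.356 = 4.0255, so P(H|E) = 4.0255/(1+4.0255) = 0.8010.

P(H | E) ≈ 0.8010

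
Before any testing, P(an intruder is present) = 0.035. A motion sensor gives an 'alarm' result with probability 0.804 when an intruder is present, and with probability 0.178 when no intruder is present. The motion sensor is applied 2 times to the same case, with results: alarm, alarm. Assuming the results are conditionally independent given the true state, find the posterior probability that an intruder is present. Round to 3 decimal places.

Posterior P(H) ≈ 0.425

Let H be the event that an intruder is present; start with P(H) = 0.035. P('alarm'|H) = 0.804, P('alarm'|¬H) = 0.178.
Update on result 1 ('alarm'): P(H) ← 0.804·0.0350 / (0.804·0.0350 + 0.178·0.9650) = 0.028140/0.19991 = 0.1408.
Update on result 2 ('alarm'): P(H) ← 0.804·0.1408 / (0.804·0.1408 + 0.178·0.8592) = 0.11317/0.26612 = 0.4253.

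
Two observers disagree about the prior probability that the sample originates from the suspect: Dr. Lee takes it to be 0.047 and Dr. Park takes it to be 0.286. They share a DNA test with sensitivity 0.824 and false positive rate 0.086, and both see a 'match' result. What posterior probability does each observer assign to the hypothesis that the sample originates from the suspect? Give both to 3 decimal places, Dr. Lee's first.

Dr. Lee: 0.321; Dr. Park: 0.793

P('+'|H) = 0.824, P('+'|¬H) = 0.086.
Dr. Lee: numerator 0.824·0.047 = 0.038728; evidence = 0.038728+0.086·0.953 = 0.12069; posterior = 0.321.
Dr. Park: numerator 0.824·0.286 = 0.23566; evidence = 0.23566+0.086·0.714 = 0.29707; posterior = 0.793.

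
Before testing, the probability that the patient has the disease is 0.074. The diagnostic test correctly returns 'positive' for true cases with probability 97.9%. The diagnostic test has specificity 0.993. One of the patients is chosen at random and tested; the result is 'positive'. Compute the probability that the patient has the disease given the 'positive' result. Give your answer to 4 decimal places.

Let H be the event that the patient has the disease. P(H) = 0.074, so P(¬H) = 0.926. With E the 'positive' result, P(E|H) = 0.979 and P(E|¬H) = 0.007.
P(E) = 0.979·0.074 + 0.007·0.926 = 0.072446 + 0.0064820 = 0.078928.
By Bayes' theorem, P(H|E) = 0.072446 / 0.078928 = 0.9179.

P(H | E) ≈ 0.9179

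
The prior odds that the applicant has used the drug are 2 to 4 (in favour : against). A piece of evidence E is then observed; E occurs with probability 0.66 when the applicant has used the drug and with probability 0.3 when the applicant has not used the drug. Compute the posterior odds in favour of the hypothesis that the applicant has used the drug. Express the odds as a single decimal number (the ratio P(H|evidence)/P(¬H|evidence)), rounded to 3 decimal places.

Prior odds = 2/4 = 0.50000. In log-odds, ln(0.50000) = -0.69315.
Add log likelihood ratio: ln(2.2000) = 0.78846.
Posterior log-odds = 0.095310, so posterior odds = exp(0.095310) = 1.1000.

Posterior odds ≈ 1.100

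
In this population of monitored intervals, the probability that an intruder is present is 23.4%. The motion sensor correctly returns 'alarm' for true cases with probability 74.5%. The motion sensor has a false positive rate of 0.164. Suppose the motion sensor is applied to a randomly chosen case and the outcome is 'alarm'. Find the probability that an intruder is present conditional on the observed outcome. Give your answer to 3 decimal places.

Write H for 'an intruder is present'. Prior odds H:¬H = 0.234/0.766 = 0.30548. For the 'alarm' outcome, the likelihood ratio is 0.745/0.164 = 4.5427.
Posterior odds = 0.30548 × 4.5427 = 1.3877, so P(H|E) = 1.3877/(1+1.3877) = 0.581.

P(H | E) ≈ 0.581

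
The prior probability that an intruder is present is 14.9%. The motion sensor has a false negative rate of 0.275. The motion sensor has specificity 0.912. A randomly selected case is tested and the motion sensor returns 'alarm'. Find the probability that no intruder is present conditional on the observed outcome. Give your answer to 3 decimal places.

Write H for 'an intruder is present'. Prior odds H:¬H = 0.149/0.851 = 0.17509. For the 'alarm' outcome, the likelihood ratio is 0.725/0.088 = 8.2386.
Posterior odds = 0.17509 × 8.2386 = 1.4425, so P(H|E) = 1.4425/(1+1.4425) = 0.591. Then P(¬H|E) = 1 − 0.591 = 0.409.

P(¬H | E) ≈ 0.409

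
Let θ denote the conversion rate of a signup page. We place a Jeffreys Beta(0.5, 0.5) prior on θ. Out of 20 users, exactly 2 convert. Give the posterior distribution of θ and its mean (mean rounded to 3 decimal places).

Posterior: Beta(2.5, 18.5); mean ≈ 0.119

The binomial likelihood is conjugate to the Beta prior: with 2 successes and 18 failures, the posterior is Beta(0.5+2, 0.5+18) = Beta(2.5, 18.5).
Posterior mean = α/(α+β) = 2.5/21 = 0.119.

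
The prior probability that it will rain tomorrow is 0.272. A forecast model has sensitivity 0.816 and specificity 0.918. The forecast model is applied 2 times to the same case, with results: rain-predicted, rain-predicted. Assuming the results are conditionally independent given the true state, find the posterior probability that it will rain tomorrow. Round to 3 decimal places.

Posterior P(H) ≈ 0.974

With H the event that it will rain tomorrow, the joint likelihood of the observed sequence is P(data|H) = 0.816·0.816 = 0.66586 and P(data|¬H) = 0.082·0.082 = 0.0067240.
Bayes: P(H|data) = 0.272·0.66586 / (0.272·0.66586 + 0.728·0.0067240) = 0.18111/0.18601 = 0.9737.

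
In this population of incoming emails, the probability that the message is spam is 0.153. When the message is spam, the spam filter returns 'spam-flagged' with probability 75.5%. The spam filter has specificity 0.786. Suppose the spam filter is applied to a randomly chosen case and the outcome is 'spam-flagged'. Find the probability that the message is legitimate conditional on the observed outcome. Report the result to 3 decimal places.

Let H be the event that the message is spam. P(H) = 0.153, so P(¬H) = 0.847. With E the 'spam-flagged' result, P(E|H) = 0.755 and P(E|¬H) = 0.214.
P(E) = 0.755·0.153 + 0.214·0.847 = 0.11551 + 0.18126 = 0.29677.
By Bayes' theorem, P(H|E) = 0.11551 / 0.29677 = 0.389. Hence P(¬H|E) = 1 − 0.389 = 0.611.

P(¬H | E) ≈ 0.611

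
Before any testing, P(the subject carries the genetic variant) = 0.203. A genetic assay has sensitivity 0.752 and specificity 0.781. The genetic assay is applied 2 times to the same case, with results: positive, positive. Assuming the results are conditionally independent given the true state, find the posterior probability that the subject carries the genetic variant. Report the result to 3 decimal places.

Posterior P(H) ≈ 0.750

Let H be the event that the subject carries the genetic variant; start with P(H) = 0.203. P('positive'|H) = 0.752, P('positive'|¬H) = 0.219.
Update on result 1 ('positive'): P(H) ← 0.752·0.2030 / (0.752·0.2030 + 0.219·0.7970) = 0.15266/0.32720 = 0.4666.
Update on result 2 ('positive'): P(H) ← 0.752·0.4666 / (0.752·0.4666 + 0.219·0.5334) = 0.35085/0.46767 = 0.7502.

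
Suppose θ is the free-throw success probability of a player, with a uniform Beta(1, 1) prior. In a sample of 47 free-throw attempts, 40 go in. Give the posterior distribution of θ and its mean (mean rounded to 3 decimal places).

Posterior: Beta(41, 8); mean ≈ 0.837

Observing 40 successes and 7 failures updates Beta(1, 1) by adding the success and failure counts to the two shape parameters: α = 1+40 = 41, β = 1+7 = 8.
Posterior mean = α/(α+β) = 41/49 = 0.837.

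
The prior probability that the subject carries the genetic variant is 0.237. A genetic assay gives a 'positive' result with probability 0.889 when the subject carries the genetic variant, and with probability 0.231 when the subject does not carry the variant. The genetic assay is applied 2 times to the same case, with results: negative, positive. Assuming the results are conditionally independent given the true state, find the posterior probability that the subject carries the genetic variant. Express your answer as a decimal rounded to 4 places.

Let H be the event that the subject carries the genetic variant; start with P(H) = 0.237. P('positive'|H) = 0.889, P('positive'|¬H) = 0.231.
Update on result 1 ('negative'): P(H) ← 0.111·0.2370 / (0.111·0.2370 + 0.769·0.7630) = 0.026307/0.61305 = 0.0429.
Update on result 2 ('positive'): P(H) ← 0.889·0.0429 / (0.889·0.0429 + 0.231·0.9571) = 0.038148/0.25924 = 0.1472.

Posterior P(H) ≈ 0.1472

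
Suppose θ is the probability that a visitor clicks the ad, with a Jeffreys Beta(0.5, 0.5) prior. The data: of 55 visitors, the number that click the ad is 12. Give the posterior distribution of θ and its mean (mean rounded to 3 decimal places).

The binomial likelihood is conjugate to the Beta prior: with 12 successes and 43 failures, the posterior is Beta(0.5+12, 0.5+43) = Beta(12.5, 43.5).
Posterior mean = α/(α+β) = 12.5/56 = 0.223.

Posterior: Beta(12.5, 43.5); mean ≈ 0.223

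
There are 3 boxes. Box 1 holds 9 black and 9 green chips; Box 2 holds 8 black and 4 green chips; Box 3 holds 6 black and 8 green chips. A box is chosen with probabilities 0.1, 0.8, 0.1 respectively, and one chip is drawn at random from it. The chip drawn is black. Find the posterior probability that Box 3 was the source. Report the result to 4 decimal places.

Posterior probability ≈ 0.0684

P(black|Box 1) = 0.5; P(black|Box 2) = 0.6667; P(black|Box 3) = 0.4286.
Prior × likelihood for each source: 0.1·0.5=0.05000, 0.8·0.6667=0.5333, 0.1·0.4286=0.04286. Summing gives P(black) = 0.62619.
P(Box 3 | black) = 0.04286 / 0.62619 = 0.0684.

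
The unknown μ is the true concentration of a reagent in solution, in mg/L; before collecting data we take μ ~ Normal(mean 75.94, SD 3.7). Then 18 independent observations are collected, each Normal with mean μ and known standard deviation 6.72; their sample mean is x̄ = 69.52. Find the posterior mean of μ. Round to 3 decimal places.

Prior precision 1/τ₀² = 1/3.7² = 0.0730460; data precision n/σ² = 18/6.72² = 0.398597.
Posterior precision = 0.0730460 + 0.398597 = 0.471643.
Posterior mean = (0.0730460·75.94 + 0.398597·69.52) / 0.471643 = 70.514.

Posterior mean ≈ 70.514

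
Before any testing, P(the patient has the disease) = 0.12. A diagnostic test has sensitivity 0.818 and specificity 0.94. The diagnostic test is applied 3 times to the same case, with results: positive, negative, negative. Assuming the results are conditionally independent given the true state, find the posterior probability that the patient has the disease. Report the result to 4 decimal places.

Posterior P(H) ≈ 0.0652

Let H be the event that the patient has the disease; start with P(H) = 0.12. P('positive'|H) = 0.818, P('positive'|¬H) = 0.06.
Update on result 1 ('positive'): P(H) ← 0.818·0.1200 / (0.818·0.1200 + 0.06·0.8800) = 0.098160/0.15096 = 0.6502.
Update on result 2 ('negative'): P(H) ← 0.182·0.6502 / (0.182·0.6502 + 0.94·0.3498) = 0.11834/0.44712 = 0.2647.
Update on result 3 ('negative'): P(H) ← 0.182·0.2647 / (0.182·0.2647 + 0.94·0.7353) = 0.048172/0.73937 = 0.0652.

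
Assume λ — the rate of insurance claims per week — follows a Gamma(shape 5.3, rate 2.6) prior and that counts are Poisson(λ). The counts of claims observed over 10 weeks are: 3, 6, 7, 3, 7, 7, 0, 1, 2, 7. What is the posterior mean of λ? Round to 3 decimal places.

Posterior mean ≈ 3.833

The Poisson likelihood adds the total count to the shape and the number of exposure periods to the rate. Here ∑xᵢ = 43 and n = 10, so shape 5.3→48.3 and rate 2.6→12.6.
Posterior mean = shape/rate = 48.3/12.6 = 3.833.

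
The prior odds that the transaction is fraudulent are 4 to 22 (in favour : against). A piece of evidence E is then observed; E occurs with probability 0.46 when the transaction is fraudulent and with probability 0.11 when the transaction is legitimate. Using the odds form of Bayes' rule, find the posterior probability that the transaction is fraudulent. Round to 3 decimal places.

Posterior probability ≈ 0.432

Prior odds = 4/22 = 0.18182. In log-odds, ln(0.18182) = -1.7047.
Add log likelihood ratio: ln(4.1818) = 1.4307.
Posterior log-odds = -0.27400, so posterior odds = exp(-0.27400) = 0.76033. Converting, P(H|E) = 0.76033/1.7603 = 0.432.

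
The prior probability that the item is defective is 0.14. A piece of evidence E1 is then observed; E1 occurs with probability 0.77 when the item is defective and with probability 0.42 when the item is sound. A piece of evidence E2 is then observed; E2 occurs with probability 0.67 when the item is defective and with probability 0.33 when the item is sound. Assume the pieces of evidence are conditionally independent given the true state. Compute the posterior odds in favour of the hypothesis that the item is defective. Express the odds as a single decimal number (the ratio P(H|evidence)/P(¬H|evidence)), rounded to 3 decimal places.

Prior odds = 0.14/(1−0.14) = 0.16279. In log-odds, ln(0.16279) = -1.8153.
Add log likelihood ratios: ln(1.8333) + ln(2.0303) = 1.3143.
Posterior log-odds = -0.50097, so posterior odds = exp(-0.50097) = 0.60594.

Posterior odds ≈ 0.606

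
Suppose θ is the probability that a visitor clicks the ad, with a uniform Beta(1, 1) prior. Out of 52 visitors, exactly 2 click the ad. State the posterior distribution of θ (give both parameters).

Posterior: Beta(3, 51)

Observing 2 successes and 50 failures updates Beta(1, 1) by adding the success and failure counts to the two shape parameters: α = 1+2 = 3, β = 1+50 = 51.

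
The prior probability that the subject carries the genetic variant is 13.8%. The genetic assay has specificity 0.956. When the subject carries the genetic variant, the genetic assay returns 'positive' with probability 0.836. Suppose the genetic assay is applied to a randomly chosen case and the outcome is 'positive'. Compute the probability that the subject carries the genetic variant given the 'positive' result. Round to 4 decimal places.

Let H be the event that the subject carries the genetic variant. P(H) = 0.138, so P(¬H) = 0.862. With E the 'positive' result, P(E|H) = 0.836 and P(E|¬H) = 0.044.
P(E) = 0.836·0.138 + 0.044·0.862 = 0.11537 + 0.037928 = 0.15330.
By Bayes' theorem, P(H|E) = 0.11537 / 0.15330 = 0.7526.

P(H | E) ≈ 0.7526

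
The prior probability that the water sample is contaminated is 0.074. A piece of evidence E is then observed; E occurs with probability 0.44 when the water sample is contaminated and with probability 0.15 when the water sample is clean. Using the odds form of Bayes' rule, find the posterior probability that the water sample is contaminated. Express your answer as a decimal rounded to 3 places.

Posterior probability ≈ 0.190

Prior odds = 0.074/(1−0.074) = 0.079914. In log-odds, ln(0.079914) = -2.5268.
Add log likelihood ratio: ln(2.9333) = 1.0761.
Posterior log-odds = -1.4507, so posterior odds = exp(-1.4507) = 0.23441. Converting, P(H|E) = 0.23441/1.2344 = 0.190.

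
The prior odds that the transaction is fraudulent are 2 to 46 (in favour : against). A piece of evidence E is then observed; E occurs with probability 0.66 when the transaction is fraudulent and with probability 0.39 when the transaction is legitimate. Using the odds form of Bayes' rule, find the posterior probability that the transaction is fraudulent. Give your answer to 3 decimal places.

Prior odds = 2/46 = 0.043478. In log-odds, ln(0.043478) = -3.1355.
Add log likelihood ratio: ln(1.6923) = 0.52609.
Posterior log-odds = -2.6094, so posterior odds = exp(-2.6094) = 0.073579. Converting, P(H|E) = 0.073579/1.0736 = 0.069.

Posterior probability ≈ 0.069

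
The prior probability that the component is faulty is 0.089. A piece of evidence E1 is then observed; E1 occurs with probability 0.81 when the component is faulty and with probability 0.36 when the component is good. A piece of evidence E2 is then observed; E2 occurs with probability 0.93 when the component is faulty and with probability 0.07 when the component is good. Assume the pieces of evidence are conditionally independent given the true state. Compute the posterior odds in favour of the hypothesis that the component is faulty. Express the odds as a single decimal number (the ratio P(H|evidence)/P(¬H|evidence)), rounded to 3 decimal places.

Posterior odds ≈ 2.920

Prior odds = 0.089/(1−0.089) = 0.097695. In log-odds, ln(0.097695) = -2.3259.
Add log likelihood ratios: ln(2.2500) + ln(13.286) = 3.3976.
Posterior log-odds = 1.0717, so posterior odds = exp(1.0717) = 2.9204.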